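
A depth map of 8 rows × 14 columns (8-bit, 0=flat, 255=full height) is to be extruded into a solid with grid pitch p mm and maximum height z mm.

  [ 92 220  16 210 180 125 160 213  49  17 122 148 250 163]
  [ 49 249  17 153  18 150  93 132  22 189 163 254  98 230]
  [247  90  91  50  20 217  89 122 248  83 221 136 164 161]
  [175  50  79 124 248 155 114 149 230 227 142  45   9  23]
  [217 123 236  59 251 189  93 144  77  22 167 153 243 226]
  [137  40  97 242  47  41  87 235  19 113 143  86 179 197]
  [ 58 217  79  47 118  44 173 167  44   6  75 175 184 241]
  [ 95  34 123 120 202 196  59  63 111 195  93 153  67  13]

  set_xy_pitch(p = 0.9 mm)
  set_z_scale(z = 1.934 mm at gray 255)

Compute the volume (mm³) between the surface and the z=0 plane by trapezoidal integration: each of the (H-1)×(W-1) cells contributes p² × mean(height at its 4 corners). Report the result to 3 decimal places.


height_mm = gray/255 × 1.934; cell vol = 0.9² × mean(4 corners)
unit = 0.9² × 1.934 / (4×255) = 0.00153582 mm³ per gray-sum
row 0: Σ corner-gray over 13 cells = 7030  → 10.7968
row 1: Σ corner-gray over 13 cells = 6825  → 10.4820
row 2: Σ corner-gray over 13 cells = 6812  → 10.4620
row 3: Σ corner-gray over 13 cells = 7299  → 11.2100
row 4: Σ corner-gray over 13 cells = 6949  → 10.6724
row 5: Σ corner-gray over 13 cells = 5949  → 9.1366
row 6: Σ corner-gray over 13 cells = 5897  → 9.0568
Σ rows: total corner-gray = 46761  → 71.8166 mm³

71.817


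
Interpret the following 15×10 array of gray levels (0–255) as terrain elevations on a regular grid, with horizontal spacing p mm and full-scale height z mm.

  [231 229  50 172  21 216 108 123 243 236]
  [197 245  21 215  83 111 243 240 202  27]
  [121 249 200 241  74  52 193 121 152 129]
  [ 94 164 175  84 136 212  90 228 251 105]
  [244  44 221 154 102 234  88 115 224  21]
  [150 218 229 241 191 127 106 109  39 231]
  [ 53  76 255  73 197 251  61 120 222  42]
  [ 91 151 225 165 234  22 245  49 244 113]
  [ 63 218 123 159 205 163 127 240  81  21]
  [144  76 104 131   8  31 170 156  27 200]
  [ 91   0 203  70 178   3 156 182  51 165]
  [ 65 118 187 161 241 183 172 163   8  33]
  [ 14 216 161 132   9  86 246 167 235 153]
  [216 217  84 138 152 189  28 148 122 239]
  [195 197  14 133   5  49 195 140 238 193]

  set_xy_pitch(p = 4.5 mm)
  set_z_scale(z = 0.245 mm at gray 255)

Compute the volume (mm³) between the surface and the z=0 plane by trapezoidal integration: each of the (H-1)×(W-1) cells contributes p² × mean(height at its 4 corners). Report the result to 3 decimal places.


354.686

height_mm = gray/255 × 0.245; cell vol = 4.5² × mean(4 corners)
unit = 4.5² × 0.245 / (4×255) = 0.00486397 mm³ per gray-sum
row 0: Σ corner-gray over 9 cells = 5735  → 27.8949
row 1: Σ corner-gray over 9 cells = 5758  → 28.0067
row 2: Σ corner-gray over 9 cells = 5693  → 27.6906
row 3: Σ corner-gray over 9 cells = 5508  → 26.7907
row 4: Σ corner-gray over 9 cells = 5530  → 26.8978
row 5: Σ corner-gray over 9 cells = 5506  → 26.7810
row 6: Σ corner-gray over 9 cells = 5479  → 26.6497
row 7: Σ corner-gray over 9 cells = 5590  → 27.1896
row 8: Σ corner-gray over 9 cells = 4466  → 21.7225
row 9: Σ corner-gray over 9 cells = 3692  → 17.9578
row 10: Σ corner-gray over 9 cells = 4506  → 21.9171
row 11: Σ corner-gray over 9 cells = 5235  → 25.4629
row 12: Σ corner-gray over 9 cells = 5282  → 25.6915
row 13: Σ corner-gray over 9 cells = 4941  → 24.0329
Σ rows: total corner-gray = 72921  → 354.6856 mm³


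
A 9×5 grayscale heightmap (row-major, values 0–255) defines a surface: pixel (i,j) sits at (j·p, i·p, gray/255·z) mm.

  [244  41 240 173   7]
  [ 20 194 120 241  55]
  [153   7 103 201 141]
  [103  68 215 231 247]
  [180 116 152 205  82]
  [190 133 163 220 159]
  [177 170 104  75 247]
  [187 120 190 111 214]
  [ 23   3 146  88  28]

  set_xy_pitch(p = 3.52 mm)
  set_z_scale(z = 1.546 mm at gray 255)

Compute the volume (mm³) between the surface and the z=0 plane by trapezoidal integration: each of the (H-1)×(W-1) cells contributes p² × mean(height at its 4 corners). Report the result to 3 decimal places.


348.368

height_mm = gray/255 × 1.546; cell vol = 3.52² × mean(4 corners)
unit = 3.52² × 1.546 / (4×255) = 0.01878 mm³ per gray-sum
row 0: Σ corner-gray over 4 cells = 2344  → 44.0202
row 1: Σ corner-gray over 4 cells = 2101  → 39.4567
row 2: Σ corner-gray over 4 cells = 2294  → 43.0812
row 3: Σ corner-gray over 4 cells = 2586  → 48.5650
row 4: Σ corner-gray over 4 cells = 2589  → 48.6213
row 5: Σ corner-gray over 4 cells = 2503  → 47.0062
row 6: Σ corner-gray over 4 cells = 2365  → 44.4146
row 7: Σ corner-gray over 4 cells = 1768  → 33.2030
Σ rows: total corner-gray = 18550  → 348.3682 mm³


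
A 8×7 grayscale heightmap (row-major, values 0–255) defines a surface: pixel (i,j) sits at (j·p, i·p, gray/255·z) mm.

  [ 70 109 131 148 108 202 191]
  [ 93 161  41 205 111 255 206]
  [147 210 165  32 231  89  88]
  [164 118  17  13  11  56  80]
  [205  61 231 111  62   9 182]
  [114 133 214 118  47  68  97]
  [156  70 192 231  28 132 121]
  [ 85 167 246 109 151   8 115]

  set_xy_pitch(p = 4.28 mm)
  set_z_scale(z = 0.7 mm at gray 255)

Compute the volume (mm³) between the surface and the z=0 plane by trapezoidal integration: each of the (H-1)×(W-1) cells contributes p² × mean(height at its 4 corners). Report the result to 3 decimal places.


254.107

height_mm = gray/255 × 0.7; cell vol = 4.28² × mean(4 corners)
unit = 4.28² × 0.7 / (4×255) = 0.0125715 mm³ per gray-sum
row 0: Σ corner-gray over 6 cells = 3502  → 44.0252
row 1: Σ corner-gray over 6 cells = 3534  → 44.4275
row 2: Σ corner-gray over 6 cells = 2363  → 29.7063
row 3: Σ corner-gray over 6 cells = 2009  → 25.2560
row 4: Σ corner-gray over 6 cells = 2706  → 34.0183
row 5: Σ corner-gray over 6 cells = 2954  → 37.1361
row 6: Σ corner-gray over 6 cells = 3145  → 39.5372
Σ rows: total corner-gray = 20213  → 254.1067 mm³


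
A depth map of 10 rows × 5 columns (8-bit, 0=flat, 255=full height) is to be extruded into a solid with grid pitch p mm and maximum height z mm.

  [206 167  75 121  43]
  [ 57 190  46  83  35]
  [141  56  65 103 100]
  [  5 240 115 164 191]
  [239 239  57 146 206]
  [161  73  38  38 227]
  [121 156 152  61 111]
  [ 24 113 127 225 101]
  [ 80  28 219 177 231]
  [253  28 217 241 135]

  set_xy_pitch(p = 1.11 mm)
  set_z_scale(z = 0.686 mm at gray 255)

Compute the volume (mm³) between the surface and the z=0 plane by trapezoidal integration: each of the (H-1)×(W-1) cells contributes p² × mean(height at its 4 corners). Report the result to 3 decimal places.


height_mm = gray/255 × 0.686; cell vol = 1.11² × mean(4 corners)
unit = 1.11² × 0.686 / (4×255) = 0.000828648 mm³ per gray-sum
row 0: Σ corner-gray over 4 cells = 1705  → 1.4128
row 1: Σ corner-gray over 4 cells = 1419  → 1.1759
row 2: Σ corner-gray over 4 cells = 1923  → 1.5935
row 3: Σ corner-gray over 4 cells = 2563  → 2.1238
row 4: Σ corner-gray over 4 cells = 2015  → 1.6697
row 5: Σ corner-gray over 4 cells = 1656  → 1.3722
row 6: Σ corner-gray over 4 cells = 2025  → 1.6780
row 7: Σ corner-gray over 4 cells = 2214  → 1.8346
row 8: Σ corner-gray over 4 cells = 2519  → 2.0874
Σ rows: total corner-gray = 18039  → 14.9480 mm³

14.948


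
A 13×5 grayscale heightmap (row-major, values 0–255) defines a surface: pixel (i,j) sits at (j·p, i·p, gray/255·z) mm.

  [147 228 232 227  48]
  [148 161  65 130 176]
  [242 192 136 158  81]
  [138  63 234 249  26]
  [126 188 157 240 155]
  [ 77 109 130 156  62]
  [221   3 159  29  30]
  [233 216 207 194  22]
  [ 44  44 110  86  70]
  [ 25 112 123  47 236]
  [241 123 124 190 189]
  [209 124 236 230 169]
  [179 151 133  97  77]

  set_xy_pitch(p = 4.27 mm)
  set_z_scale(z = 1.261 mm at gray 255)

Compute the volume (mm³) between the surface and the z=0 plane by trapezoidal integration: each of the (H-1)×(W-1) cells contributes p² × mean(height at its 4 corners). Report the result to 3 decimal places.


height_mm = gray/255 × 1.261; cell vol = 4.27² × mean(4 corners)
unit = 4.27² × 1.261 / (4×255) = 0.0225409 mm³ per gray-sum
row 0: Σ corner-gray over 4 cells = 2605  → 58.7190
row 1: Σ corner-gray over 4 cells = 2331  → 52.5428
row 2: Σ corner-gray over 4 cells = 2551  → 57.5018
row 3: Σ corner-gray over 4 cells = 2707  → 61.0181
row 4: Σ corner-gray over 4 cells = 2380  → 53.6473
row 5: Σ corner-gray over 4 cells = 1562  → 35.2088
row 6: Σ corner-gray over 4 cells = 2122  → 47.8317
row 7: Σ corner-gray over 4 cells = 2083  → 46.9526
row 8: Σ corner-gray over 4 cells = 1419  → 31.9855
row 9: Σ corner-gray over 4 cells = 2129  → 47.9895
row 10: Σ corner-gray over 4 cells = 2862  → 64.5120
row 11: Σ corner-gray over 4 cells = 2576  → 58.0653
Σ rows: total corner-gray = 27327  → 615.9743 mm³

615.974


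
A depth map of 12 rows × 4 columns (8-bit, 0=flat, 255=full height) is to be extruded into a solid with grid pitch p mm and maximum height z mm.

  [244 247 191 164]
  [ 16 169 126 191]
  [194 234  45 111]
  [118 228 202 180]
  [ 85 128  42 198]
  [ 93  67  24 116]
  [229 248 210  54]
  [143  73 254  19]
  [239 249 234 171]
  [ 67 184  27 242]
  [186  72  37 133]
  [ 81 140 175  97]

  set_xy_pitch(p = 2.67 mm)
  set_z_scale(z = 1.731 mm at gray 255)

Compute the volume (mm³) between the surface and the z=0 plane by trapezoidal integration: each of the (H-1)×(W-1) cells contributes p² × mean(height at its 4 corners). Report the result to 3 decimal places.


230.760

height_mm = gray/255 × 1.731; cell vol = 2.67² × mean(4 corners)
unit = 2.67² × 1.731 / (4×255) = 0.0120982 mm³ per gray-sum
row 0: Σ corner-gray over 3 cells = 2081  → 25.1763
row 1: Σ corner-gray over 3 cells = 1660  → 20.0829
row 2: Σ corner-gray over 3 cells = 2021  → 24.4504
row 3: Σ corner-gray over 3 cells = 1781  → 21.5468
row 4: Σ corner-gray over 3 cells = 1014  → 12.2675
row 5: Σ corner-gray over 3 cells = 1590  → 19.2361
row 6: Σ corner-gray over 3 cells = 2015  → 24.3778
row 7: Σ corner-gray over 3 cells = 2192  → 26.5192
row 8: Σ corner-gray over 3 cells = 2107  → 25.4908
row 9: Σ corner-gray over 3 cells = 1268  → 15.3405
row 10: Σ corner-gray over 3 cells = 1345  → 16.2720
Σ rows: total corner-gray = 19074  → 230.7604 mm³


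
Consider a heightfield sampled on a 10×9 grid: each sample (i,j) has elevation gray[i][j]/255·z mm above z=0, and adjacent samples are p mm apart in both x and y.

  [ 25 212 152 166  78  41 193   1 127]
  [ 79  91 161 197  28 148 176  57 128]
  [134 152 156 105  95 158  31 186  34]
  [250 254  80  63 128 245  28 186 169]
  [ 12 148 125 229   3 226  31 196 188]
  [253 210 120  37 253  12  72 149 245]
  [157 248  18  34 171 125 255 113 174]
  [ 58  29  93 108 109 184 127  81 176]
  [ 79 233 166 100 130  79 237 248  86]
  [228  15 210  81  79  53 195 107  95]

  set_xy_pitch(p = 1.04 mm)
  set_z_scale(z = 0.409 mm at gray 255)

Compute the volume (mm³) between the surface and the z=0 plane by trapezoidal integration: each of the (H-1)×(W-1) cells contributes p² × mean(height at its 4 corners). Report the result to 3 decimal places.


16.386

height_mm = gray/255 × 0.409; cell vol = 1.04² × mean(4 corners)
unit = 1.04² × 0.409 / (4×255) = 0.0004337 mm³ per gray-sum
row 0: Σ corner-gray over 8 cells = 3761  → 1.6311
row 1: Σ corner-gray over 8 cells = 3857  → 1.6728
row 2: Σ corner-gray over 8 cells = 4321  → 1.8740
row 3: Σ corner-gray over 8 cells = 4503  → 1.9530
row 4: Σ corner-gray over 8 cells = 4320  → 1.8736
row 5: Σ corner-gray over 8 cells = 4463  → 1.9356
row 6: Σ corner-gray over 8 cells = 3955  → 1.7153
row 7: Σ corner-gray over 8 cells = 4247  → 1.8419
row 8: Σ corner-gray over 8 cells = 4354  → 1.8883
Σ rows: total corner-gray = 37781  → 16.3856 mm³


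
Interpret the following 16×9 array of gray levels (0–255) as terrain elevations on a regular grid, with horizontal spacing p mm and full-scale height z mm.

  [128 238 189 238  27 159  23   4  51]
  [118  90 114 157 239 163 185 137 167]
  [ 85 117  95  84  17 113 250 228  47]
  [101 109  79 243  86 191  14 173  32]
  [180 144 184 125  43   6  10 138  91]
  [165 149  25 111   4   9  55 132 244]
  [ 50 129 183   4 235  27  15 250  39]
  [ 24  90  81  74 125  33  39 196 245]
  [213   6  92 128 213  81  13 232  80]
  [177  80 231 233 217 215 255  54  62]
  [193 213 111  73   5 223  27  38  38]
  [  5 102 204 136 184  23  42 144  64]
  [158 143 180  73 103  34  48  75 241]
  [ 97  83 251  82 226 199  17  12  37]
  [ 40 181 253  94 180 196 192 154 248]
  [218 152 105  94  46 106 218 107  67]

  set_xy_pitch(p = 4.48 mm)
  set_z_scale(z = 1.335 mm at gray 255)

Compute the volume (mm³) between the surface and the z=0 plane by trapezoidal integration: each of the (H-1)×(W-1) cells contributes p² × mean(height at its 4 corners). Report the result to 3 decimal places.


1517.328

height_mm = gray/255 × 1.335; cell vol = 4.48² × mean(4 corners)
unit = 4.48² × 1.335 / (4×255) = 0.0262686 mm³ per gray-sum
row 0: Σ corner-gray over 8 cells = 4390  → 115.3192
row 1: Σ corner-gray over 8 cells = 4395  → 115.4505
row 2: Σ corner-gray over 8 cells = 3863  → 101.4756
row 3: Σ corner-gray over 8 cells = 3494  → 91.7825
row 4: Σ corner-gray over 8 cells = 2950  → 77.4924
row 5: Σ corner-gray over 8 cells = 3154  → 82.8512
row 6: Σ corner-gray over 8 cells = 3320  → 87.2118
row 7: Σ corner-gray over 8 cells = 3368  → 88.4727
row 8: Σ corner-gray over 8 cells = 4632  → 121.6762
row 9: Σ corner-gray over 8 cells = 4420  → 116.1073
row 10: Σ corner-gray over 8 cells = 3350  → 87.9998
row 11: Σ corner-gray over 8 cells = 3450  → 90.6267
row 12: Σ corner-gray over 8 cells = 3585  → 94.1730
row 13: Σ corner-gray over 8 cells = 4662  → 122.4643
row 14: Σ corner-gray over 8 cells = 4729  → 124.2243
Σ rows: total corner-gray = 57762  → 1517.3276 mm³


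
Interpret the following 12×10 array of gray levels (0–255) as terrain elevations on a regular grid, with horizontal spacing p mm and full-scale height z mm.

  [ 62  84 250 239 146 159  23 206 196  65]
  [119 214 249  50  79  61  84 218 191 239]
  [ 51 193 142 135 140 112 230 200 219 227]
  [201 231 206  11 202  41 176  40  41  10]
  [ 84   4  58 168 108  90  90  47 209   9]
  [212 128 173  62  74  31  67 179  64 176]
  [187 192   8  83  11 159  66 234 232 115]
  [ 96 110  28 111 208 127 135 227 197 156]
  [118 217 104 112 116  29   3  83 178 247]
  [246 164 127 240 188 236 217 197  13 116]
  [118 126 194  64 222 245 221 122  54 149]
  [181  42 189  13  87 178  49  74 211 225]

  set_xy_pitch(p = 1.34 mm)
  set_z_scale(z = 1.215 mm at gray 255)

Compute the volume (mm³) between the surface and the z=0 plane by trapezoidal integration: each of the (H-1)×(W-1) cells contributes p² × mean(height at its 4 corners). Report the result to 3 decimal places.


height_mm = gray/255 × 1.215; cell vol = 1.34² × mean(4 corners)
unit = 1.34² × 1.215 / (4×255) = 0.00213888 mm³ per gray-sum
row 0: Σ corner-gray over 9 cells = 5383  → 11.5136
row 1: Σ corner-gray over 9 cells = 5670  → 12.1274
row 2: Σ corner-gray over 9 cells = 5127  → 10.9660
row 3: Σ corner-gray over 9 cells = 3748  → 8.0165
row 4: Σ corner-gray over 9 cells = 3585  → 7.6679
row 5: Σ corner-gray over 9 cells = 4216  → 9.0175
row 6: Σ corner-gray over 9 cells = 4810  → 10.2880
row 7: Σ corner-gray over 9 cells = 4587  → 9.8110
row 8: Σ corner-gray over 9 cells = 5175  → 11.0687
row 9: Σ corner-gray over 9 cells = 5889  → 12.5958
row 10: Σ corner-gray over 9 cells = 4855  → 10.3842
Σ rows: total corner-gray = 53045  → 113.4567 mm³

113.457


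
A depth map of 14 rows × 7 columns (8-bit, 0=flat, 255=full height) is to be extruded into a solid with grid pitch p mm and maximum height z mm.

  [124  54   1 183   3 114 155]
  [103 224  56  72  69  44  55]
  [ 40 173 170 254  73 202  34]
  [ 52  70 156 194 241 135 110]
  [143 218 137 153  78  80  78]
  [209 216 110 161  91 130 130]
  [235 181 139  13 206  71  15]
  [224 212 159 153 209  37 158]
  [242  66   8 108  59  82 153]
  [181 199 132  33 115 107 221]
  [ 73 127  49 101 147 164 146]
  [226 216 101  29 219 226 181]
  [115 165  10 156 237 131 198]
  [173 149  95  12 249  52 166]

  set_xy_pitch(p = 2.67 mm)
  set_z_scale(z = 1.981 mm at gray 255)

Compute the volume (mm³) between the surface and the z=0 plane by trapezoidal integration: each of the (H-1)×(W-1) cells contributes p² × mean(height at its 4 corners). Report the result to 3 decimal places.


height_mm = gray/255 × 1.981; cell vol = 2.67² × mean(4 corners)
unit = 2.67² × 1.981 / (4×255) = 0.0138454 mm³ per gray-sum
row 0: Σ corner-gray over 6 cells = 2077  → 28.7570
row 1: Σ corner-gray over 6 cells = 2906  → 40.2349
row 2: Σ corner-gray over 6 cells = 3572  → 49.4559
row 3: Σ corner-gray over 6 cells = 3307  → 45.7869
row 4: Σ corner-gray over 6 cells = 3308  → 45.8007
row 5: Σ corner-gray over 6 cells = 3225  → 44.6516
row 6: Σ corner-gray over 6 cells = 3392  → 46.9637
row 7: Σ corner-gray over 6 cells = 2963  → 41.0240
row 8: Σ corner-gray over 6 cells = 2615  → 36.2058
row 9: Σ corner-gray over 6 cells = 2969  → 41.1071
row 10: Σ corner-gray over 6 cells = 3384  → 46.8530
row 11: Σ corner-gray over 6 cells = 3700  → 51.2281
row 12: Σ corner-gray over 6 cells = 3164  → 43.8070
Σ rows: total corner-gray = 40582  → 561.8757 mm³

561.876


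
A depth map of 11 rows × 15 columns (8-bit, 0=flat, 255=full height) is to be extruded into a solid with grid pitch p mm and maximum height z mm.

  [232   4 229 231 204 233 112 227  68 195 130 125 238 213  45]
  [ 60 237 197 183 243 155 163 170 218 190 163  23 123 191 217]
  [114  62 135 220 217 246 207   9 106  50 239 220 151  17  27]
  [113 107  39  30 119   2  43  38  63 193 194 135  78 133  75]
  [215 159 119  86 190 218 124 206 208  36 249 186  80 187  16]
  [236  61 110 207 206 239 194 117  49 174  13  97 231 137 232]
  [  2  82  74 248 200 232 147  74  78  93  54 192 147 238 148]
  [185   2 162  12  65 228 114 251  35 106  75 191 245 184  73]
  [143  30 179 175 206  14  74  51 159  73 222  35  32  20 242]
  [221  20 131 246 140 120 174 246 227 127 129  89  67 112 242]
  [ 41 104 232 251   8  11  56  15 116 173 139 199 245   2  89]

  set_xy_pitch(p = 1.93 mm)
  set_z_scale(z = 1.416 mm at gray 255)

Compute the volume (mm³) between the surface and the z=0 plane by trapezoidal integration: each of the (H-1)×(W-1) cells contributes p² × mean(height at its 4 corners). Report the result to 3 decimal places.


height_mm = gray/255 × 1.416; cell vol = 1.93² × mean(4 corners)
unit = 1.93² × 1.416 / (4×255) = 0.00517104 mm³ per gray-sum
row 0: Σ corner-gray over 14 cells = 9484  → 49.0421
row 1: Σ corner-gray over 14 cells = 8688  → 44.9260
row 2: Σ corner-gray over 14 cells = 6435  → 33.2756
row 3: Σ corner-gray over 14 cells = 6863  → 35.4888
row 4: Σ corner-gray over 14 cells = 8465  → 43.7728
row 5: Σ corner-gray over 14 cells = 8006  → 41.3993
row 6: Σ corner-gray over 14 cells = 7466  → 38.6070
row 7: Σ corner-gray over 14 cells = 6523  → 33.7307
row 8: Σ corner-gray over 14 cells = 7044  → 36.4248
row 9: Σ corner-gray over 14 cells = 7351  → 38.0123
Σ rows: total corner-gray = 76325  → 394.6794 mm³

394.679


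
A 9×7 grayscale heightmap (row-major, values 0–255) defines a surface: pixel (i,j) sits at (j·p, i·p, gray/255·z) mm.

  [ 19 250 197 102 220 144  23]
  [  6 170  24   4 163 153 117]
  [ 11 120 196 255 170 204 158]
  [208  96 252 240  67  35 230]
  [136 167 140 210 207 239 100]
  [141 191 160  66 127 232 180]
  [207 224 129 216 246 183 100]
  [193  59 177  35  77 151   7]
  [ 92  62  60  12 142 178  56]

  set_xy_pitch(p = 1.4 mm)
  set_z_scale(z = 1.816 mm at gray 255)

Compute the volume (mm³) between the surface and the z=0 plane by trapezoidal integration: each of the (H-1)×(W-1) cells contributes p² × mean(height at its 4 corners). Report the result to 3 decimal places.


height_mm = gray/255 × 1.816; cell vol = 1.4² × mean(4 corners)
unit = 1.4² × 1.816 / (4×255) = 0.00348957 mm³ per gray-sum
row 0: Σ corner-gray over 6 cells = 3019  → 10.5350
row 1: Σ corner-gray over 6 cells = 3210  → 11.2015
row 2: Σ corner-gray over 6 cells = 3877  → 13.5291
row 3: Σ corner-gray over 6 cells = 3980  → 13.8885
row 4: Σ corner-gray over 6 cells = 4035  → 14.0804
row 5: Σ corner-gray over 6 cells = 4176  → 14.5724
row 6: Σ corner-gray over 6 cells = 3501  → 12.2170
row 7: Σ corner-gray over 6 cells = 2254  → 7.8655
Σ rows: total corner-gray = 28052  → 97.8894 mm³

97.889


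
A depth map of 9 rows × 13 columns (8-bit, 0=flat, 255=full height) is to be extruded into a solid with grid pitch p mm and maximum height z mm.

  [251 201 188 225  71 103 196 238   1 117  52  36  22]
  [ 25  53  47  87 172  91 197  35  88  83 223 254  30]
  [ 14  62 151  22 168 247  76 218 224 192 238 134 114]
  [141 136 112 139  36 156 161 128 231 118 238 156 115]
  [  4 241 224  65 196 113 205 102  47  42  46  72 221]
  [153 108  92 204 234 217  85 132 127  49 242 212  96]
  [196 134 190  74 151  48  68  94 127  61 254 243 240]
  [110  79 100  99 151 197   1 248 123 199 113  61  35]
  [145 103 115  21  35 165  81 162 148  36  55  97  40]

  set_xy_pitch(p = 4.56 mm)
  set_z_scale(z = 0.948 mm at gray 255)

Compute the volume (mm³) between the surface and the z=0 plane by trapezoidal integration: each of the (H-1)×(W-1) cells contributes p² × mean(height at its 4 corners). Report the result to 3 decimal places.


976.147

height_mm = gray/255 × 0.948; cell vol = 4.56² × mean(4 corners)
unit = 4.56² × 0.948 / (4×255) = 0.0193258 mm³ per gray-sum
row 0: Σ corner-gray over 12 cells = 5844  → 112.9401
row 1: Σ corner-gray over 12 cells = 6307  → 121.8879
row 2: Σ corner-gray over 12 cells = 7070  → 136.6335
row 3: Σ corner-gray over 12 cells = 6409  → 123.8592
row 4: Σ corner-gray over 12 cells = 6584  → 127.2412
row 5: Σ corner-gray over 12 cells = 6977  → 134.8362
row 6: Σ corner-gray over 12 cells = 6211  → 120.0326
row 7: Σ corner-gray over 12 cells = 5108  → 98.7163
Σ rows: total corner-gray = 50510  → 976.1470 mm³


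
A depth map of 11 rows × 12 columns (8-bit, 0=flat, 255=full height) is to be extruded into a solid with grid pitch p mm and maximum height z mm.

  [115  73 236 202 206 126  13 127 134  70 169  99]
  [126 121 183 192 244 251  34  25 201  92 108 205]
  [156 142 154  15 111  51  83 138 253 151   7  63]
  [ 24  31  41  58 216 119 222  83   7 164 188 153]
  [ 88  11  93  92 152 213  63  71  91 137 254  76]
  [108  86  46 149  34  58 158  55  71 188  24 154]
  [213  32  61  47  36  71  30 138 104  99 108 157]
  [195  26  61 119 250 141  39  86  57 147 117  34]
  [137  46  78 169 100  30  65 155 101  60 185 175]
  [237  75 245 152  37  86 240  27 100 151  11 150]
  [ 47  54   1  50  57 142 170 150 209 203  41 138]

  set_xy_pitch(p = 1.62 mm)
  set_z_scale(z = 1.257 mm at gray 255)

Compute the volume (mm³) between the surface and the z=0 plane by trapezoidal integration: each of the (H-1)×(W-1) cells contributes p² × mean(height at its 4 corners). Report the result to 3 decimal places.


height_mm = gray/255 × 1.257; cell vol = 1.62² × mean(4 corners)
unit = 1.62² × 1.257 / (4×255) = 0.00323419 mm³ per gray-sum
row 0: Σ corner-gray over 11 cells = 6159  → 19.9194
row 1: Σ corner-gray over 11 cells = 5662  → 18.3120
row 2: Σ corner-gray over 11 cells = 4864  → 15.7311
row 3: Σ corner-gray over 11 cells = 4953  → 16.0189
row 4: Σ corner-gray over 11 cells = 4518  → 14.6121
row 5: Σ corner-gray over 11 cells = 3822  → 12.3611
row 6: Σ corner-gray over 11 cells = 4137  → 13.3798
row 7: Σ corner-gray over 11 cells = 4605  → 14.8934
row 8: Σ corner-gray over 11 cells = 4925  → 15.9284
row 9: Σ corner-gray over 11 cells = 4974  → 16.0868
Σ rows: total corner-gray = 48619  → 157.2429 mm³

157.243


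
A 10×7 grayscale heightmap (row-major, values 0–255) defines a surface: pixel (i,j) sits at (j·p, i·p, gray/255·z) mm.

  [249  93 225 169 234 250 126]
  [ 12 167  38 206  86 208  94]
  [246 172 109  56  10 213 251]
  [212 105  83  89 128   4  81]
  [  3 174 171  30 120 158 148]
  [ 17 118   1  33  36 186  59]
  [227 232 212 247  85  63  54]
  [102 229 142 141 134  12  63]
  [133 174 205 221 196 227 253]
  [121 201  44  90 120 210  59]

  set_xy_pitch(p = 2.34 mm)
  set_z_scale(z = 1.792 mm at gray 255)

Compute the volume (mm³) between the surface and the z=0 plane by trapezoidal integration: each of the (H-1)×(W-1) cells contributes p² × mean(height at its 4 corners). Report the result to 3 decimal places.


275.331

height_mm = gray/255 × 1.792; cell vol = 2.34² × mean(4 corners)
unit = 2.34² × 1.792 / (4×255) = 0.00961988 mm³ per gray-sum
row 0: Σ corner-gray over 6 cells = 3833  → 36.8730
row 1: Σ corner-gray over 6 cells = 3133  → 30.1391
row 2: Σ corner-gray over 6 cells = 2728  → 26.2430
row 3: Σ corner-gray over 6 cells = 2568  → 24.7038
row 4: Σ corner-gray over 6 cells = 2281  → 21.9429
row 5: Σ corner-gray over 6 cells = 2783  → 26.7721
row 6: Σ corner-gray over 6 cells = 3440  → 33.0924
row 7: Σ corner-gray over 6 cells = 3913  → 37.6426
row 8: Σ corner-gray over 6 cells = 3942  → 37.9216
Σ rows: total corner-gray = 28621  → 275.3305 mm³


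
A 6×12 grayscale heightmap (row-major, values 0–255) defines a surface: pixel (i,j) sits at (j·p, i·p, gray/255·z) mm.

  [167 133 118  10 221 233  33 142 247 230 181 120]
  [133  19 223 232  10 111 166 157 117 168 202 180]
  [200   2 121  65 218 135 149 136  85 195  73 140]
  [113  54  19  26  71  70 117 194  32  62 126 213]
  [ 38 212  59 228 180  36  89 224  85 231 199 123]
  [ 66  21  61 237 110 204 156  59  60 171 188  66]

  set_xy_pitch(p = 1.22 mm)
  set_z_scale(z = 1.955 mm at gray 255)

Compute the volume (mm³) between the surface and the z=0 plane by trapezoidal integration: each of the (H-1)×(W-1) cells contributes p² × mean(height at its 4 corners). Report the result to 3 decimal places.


height_mm = gray/255 × 1.955; cell vol = 1.22² × mean(4 corners)
unit = 1.22² × 1.955 / (4×255) = 0.00285277 mm³ per gray-sum
row 0: Σ corner-gray over 11 cells = 6506  → 18.5601
row 1: Σ corner-gray over 11 cells = 5821  → 16.6060
row 2: Σ corner-gray over 11 cells = 4566  → 13.0257
row 3: Σ corner-gray over 11 cells = 5115  → 14.5919
row 4: Σ corner-gray over 11 cells = 5913  → 16.8684
Σ rows: total corner-gray = 27921  → 79.6521 mm³

79.652


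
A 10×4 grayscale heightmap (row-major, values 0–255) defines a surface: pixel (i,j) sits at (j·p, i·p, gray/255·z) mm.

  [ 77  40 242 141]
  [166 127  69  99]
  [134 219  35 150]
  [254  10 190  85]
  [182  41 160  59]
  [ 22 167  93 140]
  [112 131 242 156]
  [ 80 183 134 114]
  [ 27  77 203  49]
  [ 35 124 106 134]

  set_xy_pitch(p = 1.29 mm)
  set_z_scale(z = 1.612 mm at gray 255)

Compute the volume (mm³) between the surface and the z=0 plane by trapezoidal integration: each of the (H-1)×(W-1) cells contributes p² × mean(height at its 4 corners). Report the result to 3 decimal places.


35.223

height_mm = gray/255 × 1.612; cell vol = 1.29² × mean(4 corners)
unit = 1.29² × 1.612 / (4×255) = 0.00262993 mm³ per gray-sum
row 0: Σ corner-gray over 3 cells = 1439  → 3.7845
row 1: Σ corner-gray over 3 cells = 1449  → 3.8108
row 2: Σ corner-gray over 3 cells = 1531  → 4.0264
row 3: Σ corner-gray over 3 cells = 1382  → 3.6346
row 4: Σ corner-gray over 3 cells = 1325  → 3.4847
row 5: Σ corner-gray over 3 cells = 1696  → 4.4604
row 6: Σ corner-gray over 3 cells = 1842  → 4.8443
row 7: Σ corner-gray over 3 cells = 1464  → 3.8502
row 8: Σ corner-gray over 3 cells = 1265  → 3.3269
Σ rows: total corner-gray = 13393  → 35.2227 mm³


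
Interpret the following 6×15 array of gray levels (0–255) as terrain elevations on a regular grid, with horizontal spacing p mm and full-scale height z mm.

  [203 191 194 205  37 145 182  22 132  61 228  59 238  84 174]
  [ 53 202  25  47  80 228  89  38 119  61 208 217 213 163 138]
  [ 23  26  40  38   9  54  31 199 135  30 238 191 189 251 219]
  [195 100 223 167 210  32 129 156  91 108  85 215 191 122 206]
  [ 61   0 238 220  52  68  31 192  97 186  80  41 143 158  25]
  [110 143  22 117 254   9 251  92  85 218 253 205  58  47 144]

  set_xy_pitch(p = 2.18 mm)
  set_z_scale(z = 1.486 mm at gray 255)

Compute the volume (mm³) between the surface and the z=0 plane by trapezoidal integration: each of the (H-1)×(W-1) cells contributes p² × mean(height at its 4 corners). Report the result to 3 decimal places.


height_mm = gray/255 × 1.486; cell vol = 2.18² × mean(4 corners)
unit = 2.18² × 1.486 / (4×255) = 0.00692359 mm³ per gray-sum
row 0: Σ corner-gray over 14 cells = 7504  → 51.9547
row 1: Σ corner-gray over 14 cells = 6675  → 46.2150
row 2: Σ corner-gray over 14 cells = 7163  → 49.5937
row 3: Σ corner-gray over 14 cells = 7157  → 49.5522
row 4: Σ corner-gray over 14 cells = 6860  → 47.4959
Σ rows: total corner-gray = 35359  → 244.8114 mm³

244.811


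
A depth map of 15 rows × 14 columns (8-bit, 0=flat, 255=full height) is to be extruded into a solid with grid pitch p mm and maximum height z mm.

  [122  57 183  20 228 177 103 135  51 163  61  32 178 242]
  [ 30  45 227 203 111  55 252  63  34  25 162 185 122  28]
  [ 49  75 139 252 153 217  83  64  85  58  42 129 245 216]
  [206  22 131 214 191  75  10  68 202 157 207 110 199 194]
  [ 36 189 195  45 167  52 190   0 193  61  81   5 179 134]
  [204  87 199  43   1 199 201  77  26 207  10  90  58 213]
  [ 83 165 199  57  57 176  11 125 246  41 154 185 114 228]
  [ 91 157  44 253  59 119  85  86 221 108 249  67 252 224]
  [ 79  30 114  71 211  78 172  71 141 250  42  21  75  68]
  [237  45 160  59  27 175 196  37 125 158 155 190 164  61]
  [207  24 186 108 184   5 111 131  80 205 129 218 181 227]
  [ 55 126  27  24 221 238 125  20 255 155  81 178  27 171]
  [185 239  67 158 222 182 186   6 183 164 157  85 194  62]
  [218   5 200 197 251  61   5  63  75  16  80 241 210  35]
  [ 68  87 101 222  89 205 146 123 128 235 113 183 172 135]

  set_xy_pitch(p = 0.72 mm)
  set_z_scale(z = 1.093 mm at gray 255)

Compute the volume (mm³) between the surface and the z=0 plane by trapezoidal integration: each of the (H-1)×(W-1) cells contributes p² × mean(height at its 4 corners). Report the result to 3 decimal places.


height_mm = gray/255 × 1.093; cell vol = 0.72² × mean(4 corners)
unit = 0.72² × 1.093 / (4×255) = 0.000555501 mm³ per gray-sum
row 0: Σ corner-gray over 13 cells = 6166  → 3.4252
row 1: Σ corner-gray over 13 cells = 6375  → 3.5413
row 2: Σ corner-gray over 13 cells = 6921  → 3.8446
row 3: Σ corner-gray over 13 cells = 6456  → 3.5863
row 4: Σ corner-gray over 13 cells = 5697  → 3.1647
row 5: Σ corner-gray over 13 cells = 6184  → 3.4352
row 6: Σ corner-gray over 13 cells = 7086  → 3.9363
row 7: Σ corner-gray over 13 cells = 6414  → 3.5630
row 8: Σ corner-gray over 13 cells = 5979  → 3.3213
row 9: Σ corner-gray over 13 cells = 6838  → 3.7985
row 10: Σ corner-gray over 13 cells = 6738  → 3.7430
row 11: Σ corner-gray over 13 cells = 7113  → 3.9513
row 12: Σ corner-gray over 13 cells = 6994  → 3.8852
row 13: Σ corner-gray over 13 cells = 6872  → 3.8174
Σ rows: total corner-gray = 91833  → 51.0133 mm³

51.013


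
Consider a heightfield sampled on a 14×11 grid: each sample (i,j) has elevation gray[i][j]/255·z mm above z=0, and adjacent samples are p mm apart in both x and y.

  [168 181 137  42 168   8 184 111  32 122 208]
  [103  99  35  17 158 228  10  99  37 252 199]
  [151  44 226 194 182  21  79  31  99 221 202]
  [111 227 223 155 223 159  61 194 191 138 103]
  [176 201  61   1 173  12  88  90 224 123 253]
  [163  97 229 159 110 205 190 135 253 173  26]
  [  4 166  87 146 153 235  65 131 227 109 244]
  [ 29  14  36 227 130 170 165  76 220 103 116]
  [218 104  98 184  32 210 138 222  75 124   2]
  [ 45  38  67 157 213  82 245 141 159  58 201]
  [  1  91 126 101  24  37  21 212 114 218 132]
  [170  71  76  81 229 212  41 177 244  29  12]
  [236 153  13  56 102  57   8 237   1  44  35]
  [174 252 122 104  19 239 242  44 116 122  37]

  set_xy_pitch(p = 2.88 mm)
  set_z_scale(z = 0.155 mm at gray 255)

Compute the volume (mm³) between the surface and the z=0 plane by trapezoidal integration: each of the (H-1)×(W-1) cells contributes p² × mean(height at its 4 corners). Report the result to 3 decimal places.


height_mm = gray/255 × 0.155; cell vol = 2.88² × mean(4 corners)
unit = 2.88² × 0.155 / (4×255) = 0.00126042 mm³ per gray-sum
row 0: Σ corner-gray over 10 cells = 4518  → 5.6946
row 1: Σ corner-gray over 10 cells = 4719  → 5.9479
row 2: Σ corner-gray over 10 cells = 5903  → 7.4403
row 3: Σ corner-gray over 10 cells = 5731  → 7.2235
row 4: Σ corner-gray over 10 cells = 5666  → 7.1416
row 5: Σ corner-gray over 10 cells = 6177  → 7.7856
row 6: Σ corner-gray over 10 cells = 5313  → 6.6966
row 7: Σ corner-gray over 10 cells = 5021  → 6.3286
row 8: Σ corner-gray over 10 cells = 5160  → 6.5038
row 9: Σ corner-gray over 10 cells = 4587  → 5.7816
row 10: Σ corner-gray over 10 cells = 4523  → 5.7009
row 11: Σ corner-gray over 10 cells = 4115  → 5.1866
row 12: Σ corner-gray over 10 cells = 4344  → 5.4753
Σ rows: total corner-gray = 65777  → 82.9069 mm³

82.907


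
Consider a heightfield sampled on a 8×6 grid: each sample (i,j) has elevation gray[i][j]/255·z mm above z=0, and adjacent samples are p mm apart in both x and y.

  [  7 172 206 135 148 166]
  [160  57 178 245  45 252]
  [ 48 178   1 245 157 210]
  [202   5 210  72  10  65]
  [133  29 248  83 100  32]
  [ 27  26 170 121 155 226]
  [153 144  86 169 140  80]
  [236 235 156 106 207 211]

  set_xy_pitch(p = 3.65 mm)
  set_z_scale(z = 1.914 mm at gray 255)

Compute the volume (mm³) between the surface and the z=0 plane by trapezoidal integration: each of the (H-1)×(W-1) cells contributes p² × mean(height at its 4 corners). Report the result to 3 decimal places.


450.537

height_mm = gray/255 × 1.914; cell vol = 3.65² × mean(4 corners)
unit = 3.65² × 1.914 / (4×255) = 0.0249993 mm³ per gray-sum
row 0: Σ corner-gray over 5 cells = 2957  → 73.9229
row 1: Σ corner-gray over 5 cells = 2882  → 72.0479
row 2: Σ corner-gray over 5 cells = 2281  → 57.0234
row 3: Σ corner-gray over 5 cells = 1946  → 48.6486
row 4: Σ corner-gray over 5 cells = 2282  → 57.0484
row 5: Σ corner-gray over 5 cells = 2508  → 62.6982
row 6: Σ corner-gray over 5 cells = 3166  → 79.1477
Σ rows: total corner-gray = 18022  → 450.5370 mm³


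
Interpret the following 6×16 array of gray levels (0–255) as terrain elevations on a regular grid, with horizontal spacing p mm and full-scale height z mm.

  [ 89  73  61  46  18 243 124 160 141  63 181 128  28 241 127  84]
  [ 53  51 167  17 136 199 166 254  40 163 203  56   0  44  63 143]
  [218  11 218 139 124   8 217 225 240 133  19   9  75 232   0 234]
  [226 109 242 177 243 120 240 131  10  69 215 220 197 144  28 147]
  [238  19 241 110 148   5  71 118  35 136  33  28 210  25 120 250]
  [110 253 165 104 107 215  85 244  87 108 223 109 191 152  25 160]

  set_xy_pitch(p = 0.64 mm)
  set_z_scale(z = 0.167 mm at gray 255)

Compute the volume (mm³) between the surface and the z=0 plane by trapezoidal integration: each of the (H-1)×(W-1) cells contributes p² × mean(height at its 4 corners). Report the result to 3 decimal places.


2.513

height_mm = gray/255 × 0.167; cell vol = 0.64² × mean(4 corners)
unit = 0.64² × 0.167 / (4×255) = 6.7062e-05 mm³ per gray-sum
row 0: Σ corner-gray over 15 cells = 6755  → 0.4530
row 1: Σ corner-gray over 15 cells = 7066  → 0.4739
row 2: Σ corner-gray over 15 cells = 8415  → 0.5643
row 3: Σ corner-gray over 15 cells = 7749  → 0.5197
row 4: Σ corner-gray over 15 cells = 7492  → 0.5024
Σ rows: total corner-gray = 37477  → 2.5133 mm³


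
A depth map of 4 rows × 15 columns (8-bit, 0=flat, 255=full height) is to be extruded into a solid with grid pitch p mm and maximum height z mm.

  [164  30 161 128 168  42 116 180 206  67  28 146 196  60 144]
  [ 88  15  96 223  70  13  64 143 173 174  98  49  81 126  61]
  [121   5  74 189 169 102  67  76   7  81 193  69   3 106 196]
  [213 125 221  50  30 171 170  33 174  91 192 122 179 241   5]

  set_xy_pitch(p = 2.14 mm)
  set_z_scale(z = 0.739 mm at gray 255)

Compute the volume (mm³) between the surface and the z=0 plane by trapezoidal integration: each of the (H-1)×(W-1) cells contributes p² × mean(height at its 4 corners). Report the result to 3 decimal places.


59.644

height_mm = gray/255 × 0.739; cell vol = 2.14² × mean(4 corners)
unit = 2.14² × 0.739 / (4×255) = 0.00331797 mm³ per gray-sum
row 0: Σ corner-gray over 14 cells = 6163  → 20.4486
row 1: Σ corner-gray over 14 cells = 5398  → 17.9104
row 2: Σ corner-gray over 14 cells = 6415  → 21.2847
Σ rows: total corner-gray = 17976  → 59.6437 mm³


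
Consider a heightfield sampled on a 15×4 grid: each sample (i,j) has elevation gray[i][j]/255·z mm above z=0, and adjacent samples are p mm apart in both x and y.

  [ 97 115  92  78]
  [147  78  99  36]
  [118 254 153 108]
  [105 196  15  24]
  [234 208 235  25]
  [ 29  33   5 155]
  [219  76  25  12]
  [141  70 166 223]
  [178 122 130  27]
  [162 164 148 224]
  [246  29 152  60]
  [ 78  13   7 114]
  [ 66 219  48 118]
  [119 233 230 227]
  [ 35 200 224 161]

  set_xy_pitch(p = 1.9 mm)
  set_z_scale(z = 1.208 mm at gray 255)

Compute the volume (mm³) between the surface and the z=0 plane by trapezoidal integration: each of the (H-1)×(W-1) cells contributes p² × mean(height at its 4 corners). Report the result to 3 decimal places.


height_mm = gray/255 × 1.208; cell vol = 1.9² × mean(4 corners)
unit = 1.9² × 1.208 / (4×255) = 0.00427537 mm³ per gray-sum
row 0: Σ corner-gray over 3 cells = 1126  → 4.8141
row 1: Σ corner-gray over 3 cells = 1577  → 6.7423
row 2: Σ corner-gray over 3 cells = 1591  → 6.8021
row 3: Σ corner-gray over 3 cells = 1696  → 7.2510
row 4: Σ corner-gray over 3 cells = 1405  → 6.0069
row 5: Σ corner-gray over 3 cells = 693  → 2.9628
row 6: Σ corner-gray over 3 cells = 1269  → 5.4254
row 7: Σ corner-gray over 3 cells = 1545  → 6.6055
row 8: Σ corner-gray over 3 cells = 1719  → 7.3494
row 9: Σ corner-gray over 3 cells = 1678  → 7.1741
row 10: Σ corner-gray over 3 cells = 900  → 3.8478
row 11: Σ corner-gray over 3 cells = 950  → 4.0616
row 12: Σ corner-gray over 3 cells = 1990  → 8.5080
row 13: Σ corner-gray over 3 cells = 2316  → 9.9018
Σ rows: total corner-gray = 20455  → 87.4527 mm³

87.453


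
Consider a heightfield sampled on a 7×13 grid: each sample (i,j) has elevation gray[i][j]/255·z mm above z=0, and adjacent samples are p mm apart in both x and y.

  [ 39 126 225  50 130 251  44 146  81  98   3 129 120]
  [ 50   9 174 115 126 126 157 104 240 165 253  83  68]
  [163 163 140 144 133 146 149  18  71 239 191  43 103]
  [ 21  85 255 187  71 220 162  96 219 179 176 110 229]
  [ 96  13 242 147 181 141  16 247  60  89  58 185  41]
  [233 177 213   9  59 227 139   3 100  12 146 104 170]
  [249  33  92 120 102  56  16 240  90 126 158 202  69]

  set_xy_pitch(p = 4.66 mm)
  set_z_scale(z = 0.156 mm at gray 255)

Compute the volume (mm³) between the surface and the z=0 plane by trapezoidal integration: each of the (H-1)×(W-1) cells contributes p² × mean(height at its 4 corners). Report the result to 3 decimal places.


123.313

height_mm = gray/255 × 0.156; cell vol = 4.66² × mean(4 corners)
unit = 4.66² × 0.156 / (4×255) = 0.00332121 mm³ per gray-sum
row 0: Σ corner-gray over 12 cells = 5947  → 19.7512
row 1: Σ corner-gray over 12 cells = 6362  → 21.1295
row 2: Σ corner-gray over 12 cells = 6910  → 22.9496
row 3: Σ corner-gray over 12 cells = 6665  → 22.1359
row 4: Σ corner-gray over 12 cells = 5676  → 18.8512
row 5: Σ corner-gray over 12 cells = 5569  → 18.4958
Σ rows: total corner-gray = 37129  → 123.3132 mm³


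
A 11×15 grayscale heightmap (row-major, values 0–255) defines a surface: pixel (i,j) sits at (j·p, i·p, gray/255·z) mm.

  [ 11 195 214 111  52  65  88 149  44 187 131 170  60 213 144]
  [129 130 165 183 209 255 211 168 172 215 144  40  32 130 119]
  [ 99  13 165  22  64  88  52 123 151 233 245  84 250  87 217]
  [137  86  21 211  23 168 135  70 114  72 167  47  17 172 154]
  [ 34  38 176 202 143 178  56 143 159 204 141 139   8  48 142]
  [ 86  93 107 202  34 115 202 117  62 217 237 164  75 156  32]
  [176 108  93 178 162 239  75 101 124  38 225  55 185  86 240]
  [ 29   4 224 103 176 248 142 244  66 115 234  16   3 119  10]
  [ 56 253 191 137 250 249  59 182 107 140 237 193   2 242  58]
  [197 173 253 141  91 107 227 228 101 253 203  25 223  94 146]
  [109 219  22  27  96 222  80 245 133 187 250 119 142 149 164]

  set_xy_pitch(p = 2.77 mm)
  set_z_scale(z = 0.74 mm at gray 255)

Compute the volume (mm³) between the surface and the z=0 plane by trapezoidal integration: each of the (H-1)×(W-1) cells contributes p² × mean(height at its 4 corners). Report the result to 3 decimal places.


height_mm = gray/255 × 0.74; cell vol = 2.77² × mean(4 corners)
unit = 2.77² × 0.74 / (4×255) = 0.00556661 mm³ per gray-sum
row 0: Σ corner-gray over 14 cells = 7869  → 43.8037
row 1: Σ corner-gray over 14 cells = 7826  → 43.5643
row 2: Σ corner-gray over 14 cells = 6367  → 35.4426
row 3: Σ corner-gray over 14 cells = 6343  → 35.3090
row 4: Σ corner-gray over 14 cells = 7126  → 39.6677
row 5: Σ corner-gray over 14 cells = 7434  → 41.3822
row 6: Σ corner-gray over 14 cells = 7181  → 39.9739
row 7: Σ corner-gray over 14 cells = 8025  → 44.6721
row 8: Σ corner-gray over 14 cells = 9179  → 51.0959
row 9: Σ corner-gray over 14 cells = 8636  → 48.0733
Σ rows: total corner-gray = 75986  → 422.9847 mm³

422.985
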